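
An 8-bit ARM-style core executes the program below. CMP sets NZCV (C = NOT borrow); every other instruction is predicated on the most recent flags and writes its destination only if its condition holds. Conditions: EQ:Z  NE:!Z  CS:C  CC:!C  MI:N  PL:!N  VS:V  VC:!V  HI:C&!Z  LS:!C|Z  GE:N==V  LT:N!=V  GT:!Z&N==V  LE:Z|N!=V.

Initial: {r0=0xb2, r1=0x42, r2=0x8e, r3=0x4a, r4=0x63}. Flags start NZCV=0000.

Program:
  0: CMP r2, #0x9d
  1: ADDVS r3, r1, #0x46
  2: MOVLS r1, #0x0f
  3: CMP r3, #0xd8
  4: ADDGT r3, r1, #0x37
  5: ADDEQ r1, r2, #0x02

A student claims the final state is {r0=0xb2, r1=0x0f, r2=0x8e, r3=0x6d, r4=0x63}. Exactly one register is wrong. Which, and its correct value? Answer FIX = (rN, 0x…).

FIX = (r3, 0x46)

0: ✓ CMP  NZCV=1000
1: · ADDVS
2: ✓ MOVLS  r1←0x0f
3: ✓ CMP  NZCV=0000
4: ✓ ADDGT  r3←0x46
5: · ADDEQ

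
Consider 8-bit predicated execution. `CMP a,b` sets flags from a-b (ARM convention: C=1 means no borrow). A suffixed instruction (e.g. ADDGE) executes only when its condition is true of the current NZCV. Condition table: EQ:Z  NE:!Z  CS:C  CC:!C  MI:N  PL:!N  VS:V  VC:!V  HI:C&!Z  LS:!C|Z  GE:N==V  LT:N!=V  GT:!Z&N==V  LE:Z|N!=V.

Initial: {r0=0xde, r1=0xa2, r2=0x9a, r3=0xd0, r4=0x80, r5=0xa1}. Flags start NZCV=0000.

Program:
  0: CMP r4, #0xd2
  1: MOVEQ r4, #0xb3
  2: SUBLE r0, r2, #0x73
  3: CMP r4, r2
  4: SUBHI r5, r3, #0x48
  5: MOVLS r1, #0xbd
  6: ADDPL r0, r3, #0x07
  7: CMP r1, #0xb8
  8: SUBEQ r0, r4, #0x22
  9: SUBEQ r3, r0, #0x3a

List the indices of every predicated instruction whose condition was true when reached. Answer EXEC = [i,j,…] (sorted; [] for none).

EXEC = [2,5]

0: ✓ CMP  NZCV=1000
1: · MOVEQ
2: ✓ SUBLE  r0←0x27
3: ✓ CMP  NZCV=1000
4: · SUBHI
5: ✓ MOVLS  r1←0xbd
6: · ADDPL
7: ✓ CMP  NZCV=0010
8: · SUBEQ
9: · SUBEQ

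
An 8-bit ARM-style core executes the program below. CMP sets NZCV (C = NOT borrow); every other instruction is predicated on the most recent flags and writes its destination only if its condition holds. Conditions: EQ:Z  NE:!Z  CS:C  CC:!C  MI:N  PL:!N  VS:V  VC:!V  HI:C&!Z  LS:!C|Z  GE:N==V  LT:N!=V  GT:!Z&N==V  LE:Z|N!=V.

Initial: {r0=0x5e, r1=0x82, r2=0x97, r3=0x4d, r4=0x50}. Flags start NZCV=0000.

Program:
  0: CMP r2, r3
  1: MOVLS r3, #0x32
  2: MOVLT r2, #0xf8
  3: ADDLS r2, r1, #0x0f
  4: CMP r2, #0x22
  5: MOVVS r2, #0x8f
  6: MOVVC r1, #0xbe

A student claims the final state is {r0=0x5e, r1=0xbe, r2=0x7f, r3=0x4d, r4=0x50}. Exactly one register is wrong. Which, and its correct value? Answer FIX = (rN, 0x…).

FIX = (r2, 0xf8)

0: ✓ CMP  NZCV=0011
1: · MOVLS
2: ✓ MOVLT  r2←0xf8
3: · ADDLS
4: ✓ CMP  NZCV=1010
5: · MOVVS
6: ✓ MOVVC  r1←0xbe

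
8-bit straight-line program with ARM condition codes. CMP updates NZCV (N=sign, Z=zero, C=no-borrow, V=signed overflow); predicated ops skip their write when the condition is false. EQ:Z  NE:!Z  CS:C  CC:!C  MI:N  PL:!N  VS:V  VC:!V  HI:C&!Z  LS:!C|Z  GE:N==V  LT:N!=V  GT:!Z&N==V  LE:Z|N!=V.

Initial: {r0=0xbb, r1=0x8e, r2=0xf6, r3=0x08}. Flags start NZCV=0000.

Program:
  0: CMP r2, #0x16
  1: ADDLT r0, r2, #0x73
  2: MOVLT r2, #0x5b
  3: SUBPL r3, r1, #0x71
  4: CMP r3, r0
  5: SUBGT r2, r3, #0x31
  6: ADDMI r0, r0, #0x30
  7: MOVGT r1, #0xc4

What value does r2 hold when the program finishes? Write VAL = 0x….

VAL = 0x5b

0: ✓ CMP  NZCV=1010
1: ✓ ADDLT  r0←0x69
2: ✓ MOVLT  r2←0x5b
3: · SUBPL
4: ✓ CMP  NZCV=1000
5: · SUBGT
6: ✓ ADDMI  r0←0x99
7: · MOVGT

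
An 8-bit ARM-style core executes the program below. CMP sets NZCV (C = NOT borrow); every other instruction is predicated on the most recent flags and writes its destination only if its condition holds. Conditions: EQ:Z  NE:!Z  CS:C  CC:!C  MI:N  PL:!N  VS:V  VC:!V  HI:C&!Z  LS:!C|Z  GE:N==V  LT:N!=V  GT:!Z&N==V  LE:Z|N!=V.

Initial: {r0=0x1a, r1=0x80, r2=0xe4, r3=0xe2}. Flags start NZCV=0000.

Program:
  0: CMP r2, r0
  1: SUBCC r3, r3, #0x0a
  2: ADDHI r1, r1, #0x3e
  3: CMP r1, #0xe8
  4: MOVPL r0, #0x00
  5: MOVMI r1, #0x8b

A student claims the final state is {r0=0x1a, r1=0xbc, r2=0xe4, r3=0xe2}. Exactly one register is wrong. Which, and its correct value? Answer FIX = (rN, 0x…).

[0] flags=1010 → (cmp)
[1] flags=1010 CC?F → skip
[2] flags=1010 HI?T → r1=0xbe
[3] flags=1000 → (cmp)
[4] flags=1000 PL?F → skip
[5] flags=1000 MI?T → r1=0x8b

FIX = (r1, 0x8b)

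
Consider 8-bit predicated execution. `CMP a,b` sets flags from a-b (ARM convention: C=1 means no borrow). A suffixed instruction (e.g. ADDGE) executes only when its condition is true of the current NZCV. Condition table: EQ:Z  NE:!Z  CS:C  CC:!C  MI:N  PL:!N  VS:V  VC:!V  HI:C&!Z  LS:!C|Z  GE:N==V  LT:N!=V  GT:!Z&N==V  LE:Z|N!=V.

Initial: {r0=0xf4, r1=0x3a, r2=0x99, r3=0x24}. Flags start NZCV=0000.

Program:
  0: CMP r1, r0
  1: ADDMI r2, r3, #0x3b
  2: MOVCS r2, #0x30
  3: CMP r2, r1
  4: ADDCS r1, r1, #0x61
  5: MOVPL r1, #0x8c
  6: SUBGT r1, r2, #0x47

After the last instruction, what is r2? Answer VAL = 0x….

[0] flags=0000 → (cmp)
[1] flags=0000 MI?F → skip
[2] flags=0000 CS?F → skip
[3] flags=0011 → (cmp)
[4] flags=0011 CS?T → r1=0x9b
[5] flags=0011 PL?T → r1=0x8c
[6] flags=0011 GT?F → skip

VAL = 0x99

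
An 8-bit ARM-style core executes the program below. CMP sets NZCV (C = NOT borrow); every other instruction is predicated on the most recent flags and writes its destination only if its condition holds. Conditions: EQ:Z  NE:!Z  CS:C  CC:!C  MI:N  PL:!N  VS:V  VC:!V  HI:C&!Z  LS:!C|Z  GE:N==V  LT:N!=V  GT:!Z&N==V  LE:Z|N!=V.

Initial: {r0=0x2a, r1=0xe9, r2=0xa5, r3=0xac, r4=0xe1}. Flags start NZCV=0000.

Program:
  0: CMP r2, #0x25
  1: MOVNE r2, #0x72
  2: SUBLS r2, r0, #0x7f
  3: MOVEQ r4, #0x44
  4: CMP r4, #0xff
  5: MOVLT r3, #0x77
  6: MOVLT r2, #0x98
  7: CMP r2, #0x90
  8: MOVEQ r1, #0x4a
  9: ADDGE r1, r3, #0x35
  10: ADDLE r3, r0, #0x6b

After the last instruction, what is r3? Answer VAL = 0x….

[0] flags=1010 → (cmp)
[1] flags=1010 NE?T → r2=0x72
[2] flags=1010 LS?F → skip
[3] flags=1010 EQ?F → skip
[4] flags=1000 → (cmp)
[5] flags=1000 LT?T → r3=0x77
[6] flags=1000 LT?T → r2=0x98
[7] flags=0010 → (cmp)
[8] flags=0010 EQ?F → skip
[9] flags=0010 GE?T → r1=0xac
[10] flags=0010 LE?F → skip

VAL = 0x77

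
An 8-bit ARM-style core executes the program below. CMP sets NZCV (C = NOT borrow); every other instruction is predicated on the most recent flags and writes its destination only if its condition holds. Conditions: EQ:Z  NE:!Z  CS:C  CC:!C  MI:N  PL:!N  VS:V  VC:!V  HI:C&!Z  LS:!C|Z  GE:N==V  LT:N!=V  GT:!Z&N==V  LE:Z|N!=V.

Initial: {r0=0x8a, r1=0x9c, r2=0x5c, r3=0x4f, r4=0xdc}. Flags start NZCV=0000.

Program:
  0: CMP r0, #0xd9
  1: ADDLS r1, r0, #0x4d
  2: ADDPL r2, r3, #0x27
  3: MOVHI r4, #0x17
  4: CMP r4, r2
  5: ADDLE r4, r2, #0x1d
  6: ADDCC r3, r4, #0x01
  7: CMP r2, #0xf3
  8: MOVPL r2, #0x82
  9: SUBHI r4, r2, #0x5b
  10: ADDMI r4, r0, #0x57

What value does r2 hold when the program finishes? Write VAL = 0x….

VAL = 0x82

0: ✓ CMP  NZCV=1000
1: ✓ ADDLS  r1←0xd7
2: · ADDPL
3: · MOVHI
4: ✓ CMP  NZCV=1010
5: ✓ ADDLE  r4←0x79
6: · ADDCC
7: ✓ CMP  NZCV=0000
8: ✓ MOVPL  r2←0x82
9: · SUBHI
10: · ADDMI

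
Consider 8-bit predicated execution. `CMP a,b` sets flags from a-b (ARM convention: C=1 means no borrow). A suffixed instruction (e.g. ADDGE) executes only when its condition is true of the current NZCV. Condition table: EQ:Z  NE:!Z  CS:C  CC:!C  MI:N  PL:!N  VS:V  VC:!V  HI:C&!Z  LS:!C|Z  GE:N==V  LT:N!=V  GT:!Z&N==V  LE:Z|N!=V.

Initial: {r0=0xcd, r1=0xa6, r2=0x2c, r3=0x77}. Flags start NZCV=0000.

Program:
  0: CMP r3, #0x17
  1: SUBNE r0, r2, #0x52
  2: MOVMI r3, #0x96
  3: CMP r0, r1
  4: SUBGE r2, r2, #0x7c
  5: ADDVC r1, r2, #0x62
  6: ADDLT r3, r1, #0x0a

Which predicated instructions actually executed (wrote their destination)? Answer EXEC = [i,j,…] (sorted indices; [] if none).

EXEC = [1,4,5]

[0] flags=0010 → (cmp)
[1] flags=0010 NE?T → r0=0xda
[2] flags=0010 MI?F → skip
[3] flags=0010 → (cmp)
[4] flags=0010 GE?T → r2=0xb0
[5] flags=0010 VC?T → r1=0x12
[6] flags=0010 LT?F → skip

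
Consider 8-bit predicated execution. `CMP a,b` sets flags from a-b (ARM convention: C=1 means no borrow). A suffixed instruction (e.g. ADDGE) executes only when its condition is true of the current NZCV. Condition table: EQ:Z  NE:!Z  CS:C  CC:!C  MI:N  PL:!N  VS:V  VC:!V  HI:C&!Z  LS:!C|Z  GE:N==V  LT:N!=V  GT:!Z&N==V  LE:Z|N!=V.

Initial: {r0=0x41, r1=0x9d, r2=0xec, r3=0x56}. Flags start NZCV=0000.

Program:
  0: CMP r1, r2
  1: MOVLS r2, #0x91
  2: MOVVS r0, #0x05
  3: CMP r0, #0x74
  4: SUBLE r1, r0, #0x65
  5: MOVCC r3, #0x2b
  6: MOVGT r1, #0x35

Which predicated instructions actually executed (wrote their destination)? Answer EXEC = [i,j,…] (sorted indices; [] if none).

EXEC = [1,4,5]

0: ✓ CMP  NZCV=1000
1: ✓ MOVLS  r2←0x91
2: · MOVVS
3: ✓ CMP  NZCV=1000
4: ✓ SUBLE  r1←0xdc
5: ✓ MOVCC  r3←0x2b
6: · MOVGT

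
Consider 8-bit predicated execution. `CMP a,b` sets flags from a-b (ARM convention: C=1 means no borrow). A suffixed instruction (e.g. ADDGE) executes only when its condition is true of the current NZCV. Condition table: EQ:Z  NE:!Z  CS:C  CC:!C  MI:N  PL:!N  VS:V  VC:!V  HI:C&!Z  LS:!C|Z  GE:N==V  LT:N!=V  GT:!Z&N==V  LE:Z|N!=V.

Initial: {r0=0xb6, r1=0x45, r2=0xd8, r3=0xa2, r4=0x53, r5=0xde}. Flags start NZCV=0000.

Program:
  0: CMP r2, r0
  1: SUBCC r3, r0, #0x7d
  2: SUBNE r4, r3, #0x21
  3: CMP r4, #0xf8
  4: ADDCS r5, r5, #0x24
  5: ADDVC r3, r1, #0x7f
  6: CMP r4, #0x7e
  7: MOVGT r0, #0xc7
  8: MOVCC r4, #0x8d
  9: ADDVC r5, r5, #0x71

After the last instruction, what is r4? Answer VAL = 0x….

VAL = 0x81

0: ✓ CMP  NZCV=0010
1: · SUBCC
2: ✓ SUBNE  r4←0x81
3: ✓ CMP  NZCV=1000
4: · ADDCS
5: ✓ ADDVC  r3←0xc4
6: ✓ CMP  NZCV=0011
7: · MOVGT
8: · MOVCC
9: · ADDVC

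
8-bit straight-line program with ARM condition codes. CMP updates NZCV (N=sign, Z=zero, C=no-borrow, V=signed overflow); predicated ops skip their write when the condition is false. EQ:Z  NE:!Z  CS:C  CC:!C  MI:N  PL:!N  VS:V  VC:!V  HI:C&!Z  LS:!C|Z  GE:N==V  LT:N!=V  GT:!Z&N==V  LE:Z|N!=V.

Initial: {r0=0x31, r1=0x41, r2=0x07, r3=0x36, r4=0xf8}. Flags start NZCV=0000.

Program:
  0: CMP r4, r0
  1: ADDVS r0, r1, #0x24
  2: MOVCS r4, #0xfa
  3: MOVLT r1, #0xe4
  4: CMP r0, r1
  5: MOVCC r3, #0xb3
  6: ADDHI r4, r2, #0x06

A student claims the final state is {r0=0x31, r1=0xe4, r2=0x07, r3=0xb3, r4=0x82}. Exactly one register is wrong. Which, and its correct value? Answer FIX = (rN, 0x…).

0: ✓ CMP  NZCV=1010
1: · ADDVS
2: ✓ MOVCS  r4←0xfa
3: ✓ MOVLT  r1←0xe4
4: ✓ CMP  NZCV=0000
5: ✓ MOVCC  r3←0xb3
6: · ADDHI

FIX = (r4, 0xfa)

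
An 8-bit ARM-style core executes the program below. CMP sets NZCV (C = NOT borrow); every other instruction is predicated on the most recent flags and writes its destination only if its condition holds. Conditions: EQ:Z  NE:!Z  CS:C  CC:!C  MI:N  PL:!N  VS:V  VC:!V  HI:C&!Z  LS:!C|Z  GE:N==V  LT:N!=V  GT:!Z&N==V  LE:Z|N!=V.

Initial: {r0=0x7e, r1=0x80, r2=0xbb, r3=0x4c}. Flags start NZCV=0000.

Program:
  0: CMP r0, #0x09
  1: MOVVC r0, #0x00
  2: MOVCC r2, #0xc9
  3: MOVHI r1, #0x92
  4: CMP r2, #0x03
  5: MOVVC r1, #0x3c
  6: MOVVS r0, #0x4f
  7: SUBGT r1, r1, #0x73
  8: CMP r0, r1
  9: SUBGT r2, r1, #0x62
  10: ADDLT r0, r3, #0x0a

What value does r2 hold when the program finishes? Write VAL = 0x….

VAL = 0xbb

[0] flags=0010 → (cmp)
[1] flags=0010 VC?T → r0=0x00
[2] flags=0010 CC?F → skip
[3] flags=0010 HI?T → r1=0x92
[4] flags=1010 → (cmp)
[5] flags=1010 VC?T → r1=0x3c
[6] flags=1010 VS?F → skip
[7] flags=1010 GT?F → skip
[8] flags=1000 → (cmp)
[9] flags=1000 GT?F → skip
[10] flags=1000 LT?T → r0=0x56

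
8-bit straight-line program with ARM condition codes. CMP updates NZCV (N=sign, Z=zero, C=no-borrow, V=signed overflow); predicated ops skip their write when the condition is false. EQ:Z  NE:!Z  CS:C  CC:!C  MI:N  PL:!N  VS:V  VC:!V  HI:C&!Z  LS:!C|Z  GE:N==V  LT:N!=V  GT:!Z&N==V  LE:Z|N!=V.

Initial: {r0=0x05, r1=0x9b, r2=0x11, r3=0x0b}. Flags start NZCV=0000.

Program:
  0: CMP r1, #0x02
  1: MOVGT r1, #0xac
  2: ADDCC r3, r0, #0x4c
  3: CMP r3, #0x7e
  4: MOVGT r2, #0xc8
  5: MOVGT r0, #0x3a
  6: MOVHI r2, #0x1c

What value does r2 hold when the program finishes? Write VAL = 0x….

0: ✓ CMP  NZCV=1010
1: · MOVGT
2: · ADDCC
3: ✓ CMP  NZCV=1000
4: · MOVGT
5: · MOVGT
6: · MOVHI

VAL = 0x11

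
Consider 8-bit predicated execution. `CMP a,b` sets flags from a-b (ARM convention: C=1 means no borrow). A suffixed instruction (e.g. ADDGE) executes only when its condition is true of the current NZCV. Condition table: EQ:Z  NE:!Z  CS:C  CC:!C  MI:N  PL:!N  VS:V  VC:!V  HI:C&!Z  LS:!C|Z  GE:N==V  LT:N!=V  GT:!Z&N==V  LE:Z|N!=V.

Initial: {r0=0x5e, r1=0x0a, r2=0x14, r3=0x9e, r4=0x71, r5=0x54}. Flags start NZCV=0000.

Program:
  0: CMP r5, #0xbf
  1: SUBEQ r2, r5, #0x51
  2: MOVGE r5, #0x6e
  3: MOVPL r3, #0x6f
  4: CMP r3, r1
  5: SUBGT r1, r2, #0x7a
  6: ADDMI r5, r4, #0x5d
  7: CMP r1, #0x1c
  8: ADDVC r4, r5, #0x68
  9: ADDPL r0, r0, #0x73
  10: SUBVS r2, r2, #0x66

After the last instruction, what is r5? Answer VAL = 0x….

0: ✓ CMP  NZCV=1001
1: · SUBEQ
2: ✓ MOVGE  r5←0x6e
3: · MOVPL
4: ✓ CMP  NZCV=1010
5: · SUBGT
6: ✓ ADDMI  r5←0xce
7: ✓ CMP  NZCV=1000
8: ✓ ADDVC  r4←0x36
9: · ADDPL
10: · SUBVS

VAL = 0xce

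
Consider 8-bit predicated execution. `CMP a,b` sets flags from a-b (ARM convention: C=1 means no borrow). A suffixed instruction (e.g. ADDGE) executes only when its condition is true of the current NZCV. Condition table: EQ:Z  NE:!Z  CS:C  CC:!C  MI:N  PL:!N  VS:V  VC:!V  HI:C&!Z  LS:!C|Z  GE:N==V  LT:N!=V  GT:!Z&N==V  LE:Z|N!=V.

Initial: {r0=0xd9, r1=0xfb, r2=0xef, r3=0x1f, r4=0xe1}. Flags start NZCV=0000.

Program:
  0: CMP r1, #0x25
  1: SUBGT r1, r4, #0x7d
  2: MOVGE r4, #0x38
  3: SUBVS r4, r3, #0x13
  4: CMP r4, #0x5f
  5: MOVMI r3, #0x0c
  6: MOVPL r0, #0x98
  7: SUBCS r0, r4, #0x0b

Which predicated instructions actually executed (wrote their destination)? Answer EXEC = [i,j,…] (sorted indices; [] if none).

EXEC = [5,7]

0: ✓ CMP  NZCV=1010
1: · SUBGT
2: · MOVGE
3: · SUBVS
4: ✓ CMP  NZCV=1010
5: ✓ MOVMI  r3←0x0c
6: · MOVPL
7: ✓ SUBCS  r0←0xd6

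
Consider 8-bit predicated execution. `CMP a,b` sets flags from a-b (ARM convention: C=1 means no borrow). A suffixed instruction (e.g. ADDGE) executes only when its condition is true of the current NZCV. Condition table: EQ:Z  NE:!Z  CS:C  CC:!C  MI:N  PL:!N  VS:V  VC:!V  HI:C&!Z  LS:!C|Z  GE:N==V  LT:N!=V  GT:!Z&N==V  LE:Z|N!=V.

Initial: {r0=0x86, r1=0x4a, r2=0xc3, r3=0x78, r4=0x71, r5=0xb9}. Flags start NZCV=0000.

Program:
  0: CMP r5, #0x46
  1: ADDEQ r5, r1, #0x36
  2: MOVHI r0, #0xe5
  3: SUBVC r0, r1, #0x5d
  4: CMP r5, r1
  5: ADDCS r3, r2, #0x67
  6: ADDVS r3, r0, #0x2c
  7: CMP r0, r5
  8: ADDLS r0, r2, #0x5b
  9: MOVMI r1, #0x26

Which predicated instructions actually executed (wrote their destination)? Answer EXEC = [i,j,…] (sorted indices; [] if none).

EXEC = [2,5,6]

[0] flags=0011 → (cmp)
[1] flags=0011 EQ?F → skip
[2] flags=0011 HI?T → r0=0xe5
[3] flags=0011 VC?F → skip
[4] flags=0011 → (cmp)
[5] flags=0011 CS?T → r3=0x2a
[6] flags=0011 VS?T → r3=0x11
[7] flags=0010 → (cmp)
[8] flags=0010 LS?F → skip
[9] flags=0010 MI?F → skip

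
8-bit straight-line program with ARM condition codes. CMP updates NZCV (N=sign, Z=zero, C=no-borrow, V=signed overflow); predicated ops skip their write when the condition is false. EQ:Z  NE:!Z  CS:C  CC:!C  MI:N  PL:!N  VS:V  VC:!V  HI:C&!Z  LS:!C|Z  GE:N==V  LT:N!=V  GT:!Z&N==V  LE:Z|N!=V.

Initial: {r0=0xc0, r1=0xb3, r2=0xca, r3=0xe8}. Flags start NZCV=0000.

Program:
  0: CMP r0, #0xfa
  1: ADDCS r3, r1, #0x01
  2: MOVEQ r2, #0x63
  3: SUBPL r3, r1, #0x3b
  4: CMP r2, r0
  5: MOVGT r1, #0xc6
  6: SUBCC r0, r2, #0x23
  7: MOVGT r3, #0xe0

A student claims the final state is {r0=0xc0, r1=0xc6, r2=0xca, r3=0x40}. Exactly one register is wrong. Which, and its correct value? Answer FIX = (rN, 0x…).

[0] flags=1000 → (cmp)
[1] flags=1000 CS?F → skip
[2] flags=1000 EQ?F → skip
[3] flags=1000 PL?F → skip
[4] flags=0010 → (cmp)
[5] flags=0010 GT?T → r1=0xc6
[6] flags=0010 CC?F → skip
[7] flags=0010 GT?T → r3=0xe0

FIX = (r3, 0xe0)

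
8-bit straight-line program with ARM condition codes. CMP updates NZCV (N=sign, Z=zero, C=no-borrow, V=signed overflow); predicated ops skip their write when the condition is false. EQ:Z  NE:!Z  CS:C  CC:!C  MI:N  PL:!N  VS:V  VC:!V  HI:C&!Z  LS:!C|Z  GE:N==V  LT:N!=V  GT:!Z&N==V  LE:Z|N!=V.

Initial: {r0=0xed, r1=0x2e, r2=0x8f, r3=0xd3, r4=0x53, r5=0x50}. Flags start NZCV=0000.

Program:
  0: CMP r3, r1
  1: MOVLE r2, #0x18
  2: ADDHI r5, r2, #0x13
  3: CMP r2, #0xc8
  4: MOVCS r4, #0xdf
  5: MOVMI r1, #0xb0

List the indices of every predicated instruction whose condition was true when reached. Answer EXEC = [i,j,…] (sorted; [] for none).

0: ✓ CMP  NZCV=1010
1: ✓ MOVLE  r2←0x18
2: ✓ ADDHI  r5←0x2b
3: ✓ CMP  NZCV=0000
4: · MOVCS
5: · MOVMI

EXEC = [1,2]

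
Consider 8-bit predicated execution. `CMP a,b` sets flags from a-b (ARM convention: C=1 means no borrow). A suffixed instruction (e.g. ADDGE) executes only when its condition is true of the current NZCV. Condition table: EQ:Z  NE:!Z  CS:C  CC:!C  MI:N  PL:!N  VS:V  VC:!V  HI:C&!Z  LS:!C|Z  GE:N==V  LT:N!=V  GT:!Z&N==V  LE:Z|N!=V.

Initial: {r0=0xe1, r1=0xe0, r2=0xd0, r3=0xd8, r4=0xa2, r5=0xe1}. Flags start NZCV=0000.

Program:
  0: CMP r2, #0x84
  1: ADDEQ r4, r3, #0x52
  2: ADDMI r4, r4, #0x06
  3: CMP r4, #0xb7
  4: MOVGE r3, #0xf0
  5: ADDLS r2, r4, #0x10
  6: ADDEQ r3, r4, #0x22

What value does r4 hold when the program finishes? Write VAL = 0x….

VAL = 0xa2

0: ✓ CMP  NZCV=0010
1: · ADDEQ
2: · ADDMI
3: ✓ CMP  NZCV=1000
4: · MOVGE
5: ✓ ADDLS  r2←0xb2
6: · ADDEQ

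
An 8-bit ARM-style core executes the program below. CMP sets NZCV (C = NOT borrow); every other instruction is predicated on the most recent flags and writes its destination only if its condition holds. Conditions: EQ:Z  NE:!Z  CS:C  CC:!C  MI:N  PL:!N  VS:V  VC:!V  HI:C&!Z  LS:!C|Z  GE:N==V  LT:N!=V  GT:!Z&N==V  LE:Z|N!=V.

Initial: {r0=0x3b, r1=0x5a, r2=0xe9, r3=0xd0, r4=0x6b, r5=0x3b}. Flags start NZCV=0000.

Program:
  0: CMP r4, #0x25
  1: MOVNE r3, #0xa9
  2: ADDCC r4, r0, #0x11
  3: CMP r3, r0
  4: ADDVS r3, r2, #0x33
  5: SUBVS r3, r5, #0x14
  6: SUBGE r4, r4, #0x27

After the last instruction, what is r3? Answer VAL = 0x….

0: ✓ CMP  NZCV=0010
1: ✓ MOVNE  r3←0xa9
2: · ADDCC
3: ✓ CMP  NZCV=0011
4: ✓ ADDVS  r3←0x1c
5: ✓ SUBVS  r3←0x27
6: · SUBGE

VAL = 0x27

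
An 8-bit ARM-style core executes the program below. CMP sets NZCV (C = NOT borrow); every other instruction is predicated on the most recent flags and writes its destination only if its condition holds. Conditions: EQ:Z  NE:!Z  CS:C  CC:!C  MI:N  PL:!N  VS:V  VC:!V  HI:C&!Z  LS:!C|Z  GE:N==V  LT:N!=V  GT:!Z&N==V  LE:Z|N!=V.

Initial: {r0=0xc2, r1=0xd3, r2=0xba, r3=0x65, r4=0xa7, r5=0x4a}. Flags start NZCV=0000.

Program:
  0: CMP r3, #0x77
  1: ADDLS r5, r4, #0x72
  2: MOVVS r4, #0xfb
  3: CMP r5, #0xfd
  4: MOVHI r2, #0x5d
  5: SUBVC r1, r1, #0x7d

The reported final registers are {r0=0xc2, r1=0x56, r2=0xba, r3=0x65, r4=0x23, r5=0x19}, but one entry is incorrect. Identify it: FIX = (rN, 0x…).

FIX = (r4, 0xa7)

[0] flags=1000 → (cmp)
[1] flags=1000 LS?T → r5=0x19
[2] flags=1000 VS?F → skip
[3] flags=0000 → (cmp)
[4] flags=0000 HI?F → skip
[5] flags=0000 VC?T → r1=0x56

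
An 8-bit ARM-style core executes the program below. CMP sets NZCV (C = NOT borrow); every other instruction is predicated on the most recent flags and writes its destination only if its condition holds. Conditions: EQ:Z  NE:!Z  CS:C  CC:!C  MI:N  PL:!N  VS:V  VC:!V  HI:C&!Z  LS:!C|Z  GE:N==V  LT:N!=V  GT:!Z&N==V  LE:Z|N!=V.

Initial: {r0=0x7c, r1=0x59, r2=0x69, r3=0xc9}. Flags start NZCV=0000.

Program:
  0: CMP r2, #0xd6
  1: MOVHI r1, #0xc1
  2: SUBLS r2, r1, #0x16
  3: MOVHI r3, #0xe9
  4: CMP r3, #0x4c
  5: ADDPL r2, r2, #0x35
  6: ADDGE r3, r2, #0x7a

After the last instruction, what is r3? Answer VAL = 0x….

0: ✓ CMP  NZCV=1001
1: · MOVHI
2: ✓ SUBLS  r2←0x43
3: · MOVHI
4: ✓ CMP  NZCV=0011
5: ✓ ADDPL  r2←0x78
6: · ADDGE

VAL = 0xc9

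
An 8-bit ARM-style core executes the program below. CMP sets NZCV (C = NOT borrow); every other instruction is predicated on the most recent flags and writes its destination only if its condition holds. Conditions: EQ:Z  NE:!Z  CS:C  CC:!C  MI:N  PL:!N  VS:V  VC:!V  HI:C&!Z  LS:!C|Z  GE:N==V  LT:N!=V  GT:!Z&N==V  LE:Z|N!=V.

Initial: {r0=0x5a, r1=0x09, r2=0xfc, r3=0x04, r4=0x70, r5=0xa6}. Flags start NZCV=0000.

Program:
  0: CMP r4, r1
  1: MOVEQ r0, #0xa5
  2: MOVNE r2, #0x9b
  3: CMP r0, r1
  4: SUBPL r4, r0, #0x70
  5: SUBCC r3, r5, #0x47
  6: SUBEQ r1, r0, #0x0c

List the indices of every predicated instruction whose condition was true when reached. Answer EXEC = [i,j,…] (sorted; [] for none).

[0] flags=0010 → (cmp)
[1] flags=0010 EQ?F → skip
[2] flags=0010 NE?T → r2=0x9b
[3] flags=0010 → (cmp)
[4] flags=0010 PL?T → r4=0xea
[5] flags=0010 CC?F → skip
[6] flags=0010 EQ?F → skip

EXEC = [2,4]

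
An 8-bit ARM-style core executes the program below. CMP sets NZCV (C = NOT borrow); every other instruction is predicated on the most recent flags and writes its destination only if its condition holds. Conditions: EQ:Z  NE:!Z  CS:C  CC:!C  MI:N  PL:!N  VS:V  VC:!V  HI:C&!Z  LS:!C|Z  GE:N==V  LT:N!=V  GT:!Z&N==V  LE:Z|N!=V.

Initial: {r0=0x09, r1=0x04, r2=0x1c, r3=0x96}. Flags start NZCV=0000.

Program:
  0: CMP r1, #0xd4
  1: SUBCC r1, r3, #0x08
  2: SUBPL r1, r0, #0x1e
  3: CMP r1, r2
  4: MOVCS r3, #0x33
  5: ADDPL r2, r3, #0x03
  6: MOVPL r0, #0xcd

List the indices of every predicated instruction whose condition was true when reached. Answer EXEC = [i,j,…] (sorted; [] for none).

[0] flags=0000 → (cmp)
[1] flags=0000 CC?T → r1=0x8e
[2] flags=0000 PL?T → r1=0xeb
[3] flags=1010 → (cmp)
[4] flags=1010 CS?T → r3=0x33
[5] flags=1010 PL?F → skip
[6] flags=1010 PL?F → skip

EXEC = [1,2,4]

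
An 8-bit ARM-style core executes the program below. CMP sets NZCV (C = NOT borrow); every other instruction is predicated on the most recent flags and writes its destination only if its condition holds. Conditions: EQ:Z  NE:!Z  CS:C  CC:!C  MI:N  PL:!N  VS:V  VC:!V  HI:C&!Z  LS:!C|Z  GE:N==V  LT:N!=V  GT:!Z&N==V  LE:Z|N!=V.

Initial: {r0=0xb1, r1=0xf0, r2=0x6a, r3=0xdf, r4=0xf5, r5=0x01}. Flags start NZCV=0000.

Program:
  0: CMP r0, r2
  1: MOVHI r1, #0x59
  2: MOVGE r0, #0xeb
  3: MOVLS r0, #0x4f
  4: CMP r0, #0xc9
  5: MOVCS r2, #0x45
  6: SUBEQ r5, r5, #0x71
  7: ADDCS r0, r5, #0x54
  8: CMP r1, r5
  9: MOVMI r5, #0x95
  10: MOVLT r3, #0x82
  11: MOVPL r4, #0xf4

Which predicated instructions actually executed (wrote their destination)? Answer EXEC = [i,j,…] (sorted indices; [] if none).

EXEC = [1,11]

0: ✓ CMP  NZCV=0011
1: ✓ MOVHI  r1←0x59
2: · MOVGE
3: · MOVLS
4: ✓ CMP  NZCV=1000
5: · MOVCS
6: · SUBEQ
7: · ADDCS
8: ✓ CMP  NZCV=0010
9: · MOVMI
10: · MOVLT
11: ✓ MOVPL  r4←0xf4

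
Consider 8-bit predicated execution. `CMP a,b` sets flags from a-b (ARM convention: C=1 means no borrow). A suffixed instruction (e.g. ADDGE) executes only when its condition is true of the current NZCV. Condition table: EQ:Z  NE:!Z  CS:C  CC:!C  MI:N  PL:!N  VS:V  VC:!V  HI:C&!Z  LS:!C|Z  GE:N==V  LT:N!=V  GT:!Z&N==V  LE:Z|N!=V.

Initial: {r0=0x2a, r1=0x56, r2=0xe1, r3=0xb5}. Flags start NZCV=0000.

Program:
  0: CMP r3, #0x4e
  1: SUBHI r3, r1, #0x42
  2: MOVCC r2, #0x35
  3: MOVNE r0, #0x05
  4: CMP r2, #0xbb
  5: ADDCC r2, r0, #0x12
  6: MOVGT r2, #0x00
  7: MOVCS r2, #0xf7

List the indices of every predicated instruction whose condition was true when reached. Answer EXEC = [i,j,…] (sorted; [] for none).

[0] flags=0011 → (cmp)
[1] flags=0011 HI?T → r3=0x14
[2] flags=0011 CC?F → skip
[3] flags=0011 NE?T → r0=0x05
[4] flags=0010 → (cmp)
[5] flags=0010 CC?F → skip
[6] flags=0010 GT?T → r2=0x00
[7] flags=0010 CS?T → r2=0xf7

EXEC = [1,3,6,7]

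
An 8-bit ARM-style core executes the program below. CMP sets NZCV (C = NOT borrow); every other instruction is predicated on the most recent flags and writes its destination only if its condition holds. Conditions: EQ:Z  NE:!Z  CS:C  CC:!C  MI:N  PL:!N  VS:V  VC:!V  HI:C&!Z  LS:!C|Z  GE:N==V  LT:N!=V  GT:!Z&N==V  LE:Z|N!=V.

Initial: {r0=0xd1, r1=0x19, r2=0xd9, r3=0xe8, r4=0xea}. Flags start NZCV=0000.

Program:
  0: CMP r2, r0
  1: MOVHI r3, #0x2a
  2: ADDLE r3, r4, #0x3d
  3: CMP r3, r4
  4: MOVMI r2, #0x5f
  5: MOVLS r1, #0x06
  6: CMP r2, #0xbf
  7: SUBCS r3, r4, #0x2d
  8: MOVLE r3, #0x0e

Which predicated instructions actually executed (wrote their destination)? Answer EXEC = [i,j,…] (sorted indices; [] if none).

[0] flags=0010 → (cmp)
[1] flags=0010 HI?T → r3=0x2a
[2] flags=0010 LE?F → skip
[3] flags=0000 → (cmp)
[4] flags=0000 MI?F → skip
[5] flags=0000 LS?T → r1=0x06
[6] flags=0010 → (cmp)
[7] flags=0010 CS?T → r3=0xbd
[8] flags=0010 LE?F → skip

EXEC = [1,5,7]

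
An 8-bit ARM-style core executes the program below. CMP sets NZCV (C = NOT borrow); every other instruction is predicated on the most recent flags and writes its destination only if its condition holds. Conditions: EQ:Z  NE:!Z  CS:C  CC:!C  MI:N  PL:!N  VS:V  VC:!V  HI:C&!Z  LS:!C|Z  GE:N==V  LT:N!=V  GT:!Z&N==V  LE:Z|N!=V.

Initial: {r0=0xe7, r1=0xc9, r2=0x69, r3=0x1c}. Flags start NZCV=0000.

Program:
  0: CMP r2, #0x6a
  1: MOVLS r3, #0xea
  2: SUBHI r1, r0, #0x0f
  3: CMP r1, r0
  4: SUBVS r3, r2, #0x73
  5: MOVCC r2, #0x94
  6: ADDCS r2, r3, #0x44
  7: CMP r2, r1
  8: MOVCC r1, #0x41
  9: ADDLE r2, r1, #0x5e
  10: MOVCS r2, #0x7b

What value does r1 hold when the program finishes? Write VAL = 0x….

VAL = 0x41

0: ✓ CMP  NZCV=1000
1: ✓ MOVLS  r3←0xea
2: · SUBHI
3: ✓ CMP  NZCV=1000
4: · SUBVS
5: ✓ MOVCC  r2←0x94
6: · ADDCS
7: ✓ CMP  NZCV=1000
8: ✓ MOVCC  r1←0x41
9: ✓ ADDLE  r2←0x9f
10: · MOVCS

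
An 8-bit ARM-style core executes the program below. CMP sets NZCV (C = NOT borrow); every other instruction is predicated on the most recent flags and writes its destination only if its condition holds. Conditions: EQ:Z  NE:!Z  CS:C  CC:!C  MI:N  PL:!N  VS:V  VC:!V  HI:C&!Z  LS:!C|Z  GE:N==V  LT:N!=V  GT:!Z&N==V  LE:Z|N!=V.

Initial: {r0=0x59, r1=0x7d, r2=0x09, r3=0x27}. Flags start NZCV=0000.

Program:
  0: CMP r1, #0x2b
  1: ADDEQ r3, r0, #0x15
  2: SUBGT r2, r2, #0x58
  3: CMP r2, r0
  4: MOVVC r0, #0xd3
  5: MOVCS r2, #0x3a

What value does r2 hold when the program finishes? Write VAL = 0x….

0: ✓ CMP  NZCV=0010
1: · ADDEQ
2: ✓ SUBGT  r2←0xb1
3: ✓ CMP  NZCV=0011
4: · MOVVC
5: ✓ MOVCS  r2←0x3a

VAL = 0x3a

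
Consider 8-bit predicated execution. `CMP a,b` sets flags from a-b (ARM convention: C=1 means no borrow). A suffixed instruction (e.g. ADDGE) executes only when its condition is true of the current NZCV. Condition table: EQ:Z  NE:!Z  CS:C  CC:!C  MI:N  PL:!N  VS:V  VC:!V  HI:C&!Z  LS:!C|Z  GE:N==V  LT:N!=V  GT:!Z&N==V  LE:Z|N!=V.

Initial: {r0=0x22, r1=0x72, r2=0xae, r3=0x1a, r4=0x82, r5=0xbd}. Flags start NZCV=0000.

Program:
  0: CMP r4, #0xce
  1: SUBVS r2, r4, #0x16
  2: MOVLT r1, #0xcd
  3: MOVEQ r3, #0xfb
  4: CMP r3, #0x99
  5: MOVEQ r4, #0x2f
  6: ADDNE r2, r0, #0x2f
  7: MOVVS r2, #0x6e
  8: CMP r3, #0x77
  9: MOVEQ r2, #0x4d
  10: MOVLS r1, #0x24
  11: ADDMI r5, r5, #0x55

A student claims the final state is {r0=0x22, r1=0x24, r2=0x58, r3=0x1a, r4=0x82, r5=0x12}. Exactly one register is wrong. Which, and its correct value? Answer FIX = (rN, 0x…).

FIX = (r2, 0x6e)

0: ✓ CMP  NZCV=1000
1: · SUBVS
2: ✓ MOVLT  r1←0xcd
3: · MOVEQ
4: ✓ CMP  NZCV=1001
5: · MOVEQ
6: ✓ ADDNE  r2←0x51
7: ✓ MOVVS  r2←0x6e
8: ✓ CMP  NZCV=1000
9: · MOVEQ
10: ✓ MOVLS  r1←0x24
11: ✓ ADDMI  r5←0x12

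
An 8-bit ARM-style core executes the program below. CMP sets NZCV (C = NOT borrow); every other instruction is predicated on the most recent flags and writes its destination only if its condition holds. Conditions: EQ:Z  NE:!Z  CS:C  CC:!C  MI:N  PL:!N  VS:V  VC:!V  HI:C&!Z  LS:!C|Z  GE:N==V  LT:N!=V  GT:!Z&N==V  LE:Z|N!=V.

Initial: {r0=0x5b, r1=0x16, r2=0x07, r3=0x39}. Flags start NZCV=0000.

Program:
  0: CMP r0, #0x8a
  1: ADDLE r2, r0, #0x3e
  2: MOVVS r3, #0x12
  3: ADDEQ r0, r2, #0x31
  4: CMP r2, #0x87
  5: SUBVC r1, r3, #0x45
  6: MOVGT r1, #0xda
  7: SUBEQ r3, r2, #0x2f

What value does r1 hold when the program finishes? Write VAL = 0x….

VAL = 0xda

0: ✓ CMP  NZCV=1001
1: · ADDLE
2: ✓ MOVVS  r3←0x12
3: · ADDEQ
4: ✓ CMP  NZCV=1001
5: · SUBVC
6: ✓ MOVGT  r1←0xda
7: · SUBEQ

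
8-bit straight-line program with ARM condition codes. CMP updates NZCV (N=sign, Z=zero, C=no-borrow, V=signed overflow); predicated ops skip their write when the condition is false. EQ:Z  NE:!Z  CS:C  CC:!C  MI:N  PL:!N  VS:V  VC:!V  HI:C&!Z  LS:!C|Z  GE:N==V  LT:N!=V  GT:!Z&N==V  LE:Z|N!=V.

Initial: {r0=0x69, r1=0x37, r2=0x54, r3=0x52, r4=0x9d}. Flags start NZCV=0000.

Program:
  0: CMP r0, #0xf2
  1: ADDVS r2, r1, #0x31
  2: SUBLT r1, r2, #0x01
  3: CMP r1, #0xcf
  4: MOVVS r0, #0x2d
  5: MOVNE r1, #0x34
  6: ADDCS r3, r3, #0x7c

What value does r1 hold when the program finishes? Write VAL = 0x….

[0] flags=0000 → (cmp)
[1] flags=0000 VS?F → skip
[2] flags=0000 LT?F → skip
[3] flags=0000 → (cmp)
[4] flags=0000 VS?F → skip
[5] flags=0000 NE?T → r1=0x34
[6] flags=0000 CS?F → skip

VAL = 0x34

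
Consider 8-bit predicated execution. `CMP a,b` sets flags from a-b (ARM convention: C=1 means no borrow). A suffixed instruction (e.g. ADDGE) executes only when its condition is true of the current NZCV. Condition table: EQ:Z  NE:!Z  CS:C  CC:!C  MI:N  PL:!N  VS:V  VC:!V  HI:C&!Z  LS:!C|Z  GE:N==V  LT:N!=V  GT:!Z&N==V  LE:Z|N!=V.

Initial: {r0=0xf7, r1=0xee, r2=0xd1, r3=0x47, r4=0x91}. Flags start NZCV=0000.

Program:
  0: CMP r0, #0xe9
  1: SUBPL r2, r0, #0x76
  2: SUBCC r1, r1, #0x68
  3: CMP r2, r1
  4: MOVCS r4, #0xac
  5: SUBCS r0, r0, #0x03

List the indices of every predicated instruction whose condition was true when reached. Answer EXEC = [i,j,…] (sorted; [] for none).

EXEC = [1]

[0] flags=0010 → (cmp)
[1] flags=0010 PL?T → r2=0x81
[2] flags=0010 CC?F → skip
[3] flags=1000 → (cmp)
[4] flags=1000 CS?F → skip
[5] flags=1000 CS?F → skip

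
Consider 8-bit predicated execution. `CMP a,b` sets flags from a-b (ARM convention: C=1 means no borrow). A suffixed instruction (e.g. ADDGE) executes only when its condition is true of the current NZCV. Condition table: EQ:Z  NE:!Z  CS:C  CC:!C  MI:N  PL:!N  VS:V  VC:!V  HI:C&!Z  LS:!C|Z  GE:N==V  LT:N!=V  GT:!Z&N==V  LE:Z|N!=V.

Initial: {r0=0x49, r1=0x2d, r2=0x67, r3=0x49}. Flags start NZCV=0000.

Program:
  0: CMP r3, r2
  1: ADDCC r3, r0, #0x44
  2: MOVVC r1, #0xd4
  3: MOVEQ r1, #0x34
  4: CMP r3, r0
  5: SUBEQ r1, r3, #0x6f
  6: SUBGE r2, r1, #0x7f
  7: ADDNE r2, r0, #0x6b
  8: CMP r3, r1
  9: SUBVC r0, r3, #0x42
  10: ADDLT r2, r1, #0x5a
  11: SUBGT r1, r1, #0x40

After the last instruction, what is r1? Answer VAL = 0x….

0: ✓ CMP  NZCV=1000
1: ✓ ADDCC  r3←0x8d
2: ✓ MOVVC  r1←0xd4
3: · MOVEQ
4: ✓ CMP  NZCV=0011
5: · SUBEQ
6: · SUBGE
7: ✓ ADDNE  r2←0xb4
8: ✓ CMP  NZCV=1000
9: ✓ SUBVC  r0←0x4b
10: ✓ ADDLT  r2←0x2e
11: · SUBGT

VAL = 0xd4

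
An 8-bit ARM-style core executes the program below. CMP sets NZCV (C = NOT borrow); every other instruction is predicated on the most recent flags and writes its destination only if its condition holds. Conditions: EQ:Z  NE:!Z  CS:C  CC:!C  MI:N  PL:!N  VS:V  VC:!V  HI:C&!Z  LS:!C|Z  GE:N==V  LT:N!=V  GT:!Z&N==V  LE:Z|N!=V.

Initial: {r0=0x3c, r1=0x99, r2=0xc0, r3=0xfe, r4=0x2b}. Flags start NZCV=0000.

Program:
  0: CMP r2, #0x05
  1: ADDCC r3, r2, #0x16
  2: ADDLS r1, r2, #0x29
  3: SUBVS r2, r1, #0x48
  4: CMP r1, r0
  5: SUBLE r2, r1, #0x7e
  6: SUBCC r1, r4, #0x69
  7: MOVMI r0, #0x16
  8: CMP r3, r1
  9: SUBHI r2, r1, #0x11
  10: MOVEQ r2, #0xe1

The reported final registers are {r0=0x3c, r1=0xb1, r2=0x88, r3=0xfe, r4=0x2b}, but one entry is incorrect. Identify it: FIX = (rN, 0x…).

[0] flags=1010 → (cmp)
[1] flags=1010 CC?F → skip
[2] flags=1010 LS?F → skip
[3] flags=1010 VS?F → skip
[4] flags=0011 → (cmp)
[5] flags=0011 LE?T → r2=0x1b
[6] flags=0011 CC?F → skip
[7] flags=0011 MI?F → skip
[8] flags=0010 → (cmp)
[9] flags=0010 HI?T → r2=0x88
[10] flags=0010 EQ?F → skip

FIX = (r1, 0x99)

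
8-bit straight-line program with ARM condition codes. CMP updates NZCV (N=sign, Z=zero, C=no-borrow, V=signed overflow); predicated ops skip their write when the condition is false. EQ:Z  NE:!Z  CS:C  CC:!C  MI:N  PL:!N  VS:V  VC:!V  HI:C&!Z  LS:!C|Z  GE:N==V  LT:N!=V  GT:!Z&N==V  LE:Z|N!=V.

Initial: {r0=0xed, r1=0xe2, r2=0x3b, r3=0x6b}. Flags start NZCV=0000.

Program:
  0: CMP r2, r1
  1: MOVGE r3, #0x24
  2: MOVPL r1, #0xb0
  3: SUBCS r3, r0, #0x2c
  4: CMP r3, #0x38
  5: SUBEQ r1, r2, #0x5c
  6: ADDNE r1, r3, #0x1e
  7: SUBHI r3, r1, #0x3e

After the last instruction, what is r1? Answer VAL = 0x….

VAL = 0x42

0: ✓ CMP  NZCV=0000
1: ✓ MOVGE  r3←0x24
2: ✓ MOVPL  r1←0xb0
3: · SUBCS
4: ✓ CMP  NZCV=1000
5: · SUBEQ
6: ✓ ADDNE  r1←0x42
7: · SUBHI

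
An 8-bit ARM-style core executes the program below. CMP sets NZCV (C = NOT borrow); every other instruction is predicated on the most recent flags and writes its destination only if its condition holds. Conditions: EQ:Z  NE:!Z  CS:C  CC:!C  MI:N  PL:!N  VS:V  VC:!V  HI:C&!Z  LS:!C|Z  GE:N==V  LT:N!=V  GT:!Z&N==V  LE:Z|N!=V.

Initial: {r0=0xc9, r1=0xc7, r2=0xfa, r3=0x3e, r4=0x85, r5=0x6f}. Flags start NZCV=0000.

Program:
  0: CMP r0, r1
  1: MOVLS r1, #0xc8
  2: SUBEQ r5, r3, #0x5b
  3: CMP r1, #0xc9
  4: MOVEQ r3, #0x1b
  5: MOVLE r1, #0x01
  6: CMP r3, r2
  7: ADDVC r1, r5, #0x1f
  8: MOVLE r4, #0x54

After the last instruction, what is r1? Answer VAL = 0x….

[0] flags=0010 → (cmp)
[1] flags=0010 LS?F → skip
[2] flags=0010 EQ?F → skip
[3] flags=1000 → (cmp)
[4] flags=1000 EQ?F → skip
[5] flags=1000 LE?T → r1=0x01
[6] flags=0000 → (cmp)
[7] flags=0000 VC?T → r1=0x8e
[8] flags=0000 LE?F → skip

VAL = 0x8e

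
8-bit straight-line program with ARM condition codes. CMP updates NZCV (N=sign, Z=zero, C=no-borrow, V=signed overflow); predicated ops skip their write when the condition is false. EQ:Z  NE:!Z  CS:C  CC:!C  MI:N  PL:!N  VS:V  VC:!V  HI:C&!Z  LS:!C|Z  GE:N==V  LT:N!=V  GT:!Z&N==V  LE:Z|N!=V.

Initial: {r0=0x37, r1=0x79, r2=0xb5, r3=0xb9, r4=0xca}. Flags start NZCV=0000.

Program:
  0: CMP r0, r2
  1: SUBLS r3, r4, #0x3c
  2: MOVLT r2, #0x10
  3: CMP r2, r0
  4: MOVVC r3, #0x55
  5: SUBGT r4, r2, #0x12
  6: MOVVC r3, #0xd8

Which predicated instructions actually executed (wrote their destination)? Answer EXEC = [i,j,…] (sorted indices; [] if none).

0: ✓ CMP  NZCV=1001
1: ✓ SUBLS  r3←0x8e
2: · MOVLT
3: ✓ CMP  NZCV=0011
4: · MOVVC
5: · SUBGT
6: · MOVVC

EXEC = [1]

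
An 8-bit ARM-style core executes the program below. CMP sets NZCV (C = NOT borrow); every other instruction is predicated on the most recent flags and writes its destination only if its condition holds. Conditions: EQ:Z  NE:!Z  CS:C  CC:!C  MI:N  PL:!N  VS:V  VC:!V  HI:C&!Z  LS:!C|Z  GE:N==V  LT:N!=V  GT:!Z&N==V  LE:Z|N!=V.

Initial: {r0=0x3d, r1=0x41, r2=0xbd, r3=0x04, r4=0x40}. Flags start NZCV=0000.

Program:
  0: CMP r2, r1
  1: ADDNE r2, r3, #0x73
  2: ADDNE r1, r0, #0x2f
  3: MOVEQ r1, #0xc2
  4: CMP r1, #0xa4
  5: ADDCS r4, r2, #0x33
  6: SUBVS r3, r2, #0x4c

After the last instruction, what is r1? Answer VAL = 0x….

0: ✓ CMP  NZCV=0011
1: ✓ ADDNE  r2←0x77
2: ✓ ADDNE  r1←0x6c
3: · MOVEQ
4: ✓ CMP  NZCV=1001
5: · ADDCS
6: ✓ SUBVS  r3←0x2b

VAL = 0x6c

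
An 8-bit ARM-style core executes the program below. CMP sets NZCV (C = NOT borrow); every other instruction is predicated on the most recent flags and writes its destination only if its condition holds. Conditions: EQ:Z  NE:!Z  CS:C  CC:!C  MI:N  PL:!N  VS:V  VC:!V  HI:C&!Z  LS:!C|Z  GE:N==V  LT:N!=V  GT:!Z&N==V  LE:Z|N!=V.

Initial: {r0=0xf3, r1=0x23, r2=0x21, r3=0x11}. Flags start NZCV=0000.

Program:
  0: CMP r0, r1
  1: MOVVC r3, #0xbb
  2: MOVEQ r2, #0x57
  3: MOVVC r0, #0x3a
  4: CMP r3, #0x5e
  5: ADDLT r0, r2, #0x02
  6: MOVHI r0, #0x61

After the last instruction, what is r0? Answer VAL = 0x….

VAL = 0x61

[0] flags=1010 → (cmp)
[1] flags=1010 VC?T → r3=0xbb
[2] flags=1010 EQ?F → skip
[3] flags=1010 VC?T → r0=0x3a
[4] flags=0011 → (cmp)
[5] flags=0011 LT?T → r0=0x23
[6] flags=0011 HI?T → r0=0x61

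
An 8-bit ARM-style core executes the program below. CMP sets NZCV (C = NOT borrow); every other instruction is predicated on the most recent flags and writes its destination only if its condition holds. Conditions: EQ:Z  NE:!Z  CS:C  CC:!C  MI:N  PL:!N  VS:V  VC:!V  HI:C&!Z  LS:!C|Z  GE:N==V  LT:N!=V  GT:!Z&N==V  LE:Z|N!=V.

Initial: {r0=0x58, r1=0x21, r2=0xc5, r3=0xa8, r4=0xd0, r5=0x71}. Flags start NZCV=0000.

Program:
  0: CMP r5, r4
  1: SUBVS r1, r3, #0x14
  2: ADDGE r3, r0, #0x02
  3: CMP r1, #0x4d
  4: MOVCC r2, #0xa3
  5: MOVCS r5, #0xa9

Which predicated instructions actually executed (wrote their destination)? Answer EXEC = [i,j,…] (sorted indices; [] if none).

0: ✓ CMP  NZCV=1001
1: ✓ SUBVS  r1←0x94
2: ✓ ADDGE  r3←0x5a
3: ✓ CMP  NZCV=0011
4: · MOVCC
5: ✓ MOVCS  r5←0xa9

EXEC = [1,2,5]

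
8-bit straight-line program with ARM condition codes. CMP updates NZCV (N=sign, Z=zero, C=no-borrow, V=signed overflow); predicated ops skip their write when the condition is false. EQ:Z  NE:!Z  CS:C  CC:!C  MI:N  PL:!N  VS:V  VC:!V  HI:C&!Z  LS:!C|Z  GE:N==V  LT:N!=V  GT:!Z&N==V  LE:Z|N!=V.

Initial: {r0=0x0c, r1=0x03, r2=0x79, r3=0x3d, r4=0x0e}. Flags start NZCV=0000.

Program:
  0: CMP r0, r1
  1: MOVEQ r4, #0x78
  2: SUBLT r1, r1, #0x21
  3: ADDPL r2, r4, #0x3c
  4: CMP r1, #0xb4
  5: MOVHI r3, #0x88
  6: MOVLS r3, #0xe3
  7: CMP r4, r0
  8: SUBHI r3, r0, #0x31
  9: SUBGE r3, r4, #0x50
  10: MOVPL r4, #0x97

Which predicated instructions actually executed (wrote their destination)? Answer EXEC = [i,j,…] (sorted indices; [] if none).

EXEC = [3,6,8,9,10]

0: ✓ CMP  NZCV=0010
1: · MOVEQ
2: · SUBLT
3: ✓ ADDPL  r2←0x4a
4: ✓ CMP  NZCV=0000
5: · MOVHI
6: ✓ MOVLS  r3←0xe3
7: ✓ CMP  NZCV=0010
8: ✓ SUBHI  r3←0xdb
9: ✓ SUBGE  r3←0xbe
10: ✓ MOVPL  r4←0x97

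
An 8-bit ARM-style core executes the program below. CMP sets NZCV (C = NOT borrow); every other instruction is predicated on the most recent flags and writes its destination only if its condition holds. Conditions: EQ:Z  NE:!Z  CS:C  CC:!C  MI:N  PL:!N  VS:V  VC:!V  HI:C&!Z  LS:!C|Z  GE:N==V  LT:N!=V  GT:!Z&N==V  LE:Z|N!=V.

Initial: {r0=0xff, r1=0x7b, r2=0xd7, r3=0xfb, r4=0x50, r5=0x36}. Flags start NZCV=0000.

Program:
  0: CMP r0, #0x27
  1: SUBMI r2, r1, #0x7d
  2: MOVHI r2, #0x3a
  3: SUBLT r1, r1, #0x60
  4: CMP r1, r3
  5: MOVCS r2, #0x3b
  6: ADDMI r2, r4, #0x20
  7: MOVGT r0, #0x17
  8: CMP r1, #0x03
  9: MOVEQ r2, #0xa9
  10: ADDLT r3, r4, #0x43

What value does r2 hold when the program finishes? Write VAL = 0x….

0: ✓ CMP  NZCV=1010
1: ✓ SUBMI  r2←0xfe
2: ✓ MOVHI  r2←0x3a
3: ✓ SUBLT  r1←0x1b
4: ✓ CMP  NZCV=0000
5: · MOVCS
6: · ADDMI
7: ✓ MOVGT  r0←0x17
8: ✓ CMP  NZCV=0010
9: · MOVEQ
10: · ADDLT

VAL = 0x3a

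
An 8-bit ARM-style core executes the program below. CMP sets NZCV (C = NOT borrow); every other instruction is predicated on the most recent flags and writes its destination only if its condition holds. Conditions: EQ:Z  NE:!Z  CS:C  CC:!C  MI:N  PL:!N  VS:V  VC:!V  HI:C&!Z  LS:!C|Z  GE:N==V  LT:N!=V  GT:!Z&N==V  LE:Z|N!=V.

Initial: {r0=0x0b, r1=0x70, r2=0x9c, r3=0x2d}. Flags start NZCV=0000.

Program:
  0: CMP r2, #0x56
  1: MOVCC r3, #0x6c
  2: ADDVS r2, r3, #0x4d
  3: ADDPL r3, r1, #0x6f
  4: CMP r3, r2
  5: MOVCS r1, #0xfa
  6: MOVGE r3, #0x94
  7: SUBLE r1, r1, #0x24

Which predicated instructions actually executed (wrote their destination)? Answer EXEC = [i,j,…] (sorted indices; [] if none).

0: ✓ CMP  NZCV=0011
1: · MOVCC
2: ✓ ADDVS  r2←0x7a
3: ✓ ADDPL  r3←0xdf
4: ✓ CMP  NZCV=0011
5: ✓ MOVCS  r1←0xfa
6: · MOVGE
7: ✓ SUBLE  r1←0xd6

EXEC = [2,3,5,7]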